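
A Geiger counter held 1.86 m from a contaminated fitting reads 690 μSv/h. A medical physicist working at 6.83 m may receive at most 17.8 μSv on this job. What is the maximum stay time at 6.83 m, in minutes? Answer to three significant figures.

Using I₁d₁² = I₂d₂², rate at 6.83 m:
690 × (1.86/6.83)² = 690 × 0.07416 = 51.17 μSv/h.
Stay time = 17.8 μSv ÷ 51.17 μSv/h = 0.3479 h = 20.87 min.

20.9 min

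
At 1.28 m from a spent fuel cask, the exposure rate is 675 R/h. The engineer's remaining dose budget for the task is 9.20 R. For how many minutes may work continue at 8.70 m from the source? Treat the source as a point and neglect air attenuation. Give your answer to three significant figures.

Since intensity falls as 1/r², rate at 8.70 m:
(1.28/8.70)² = 0.02165, so 675 × 0.02165 = 14.61 R/h.
Stay time = 9.20 R ÷ 14.61 R/h = 0.6297 h = 37.78 min.

37.8 min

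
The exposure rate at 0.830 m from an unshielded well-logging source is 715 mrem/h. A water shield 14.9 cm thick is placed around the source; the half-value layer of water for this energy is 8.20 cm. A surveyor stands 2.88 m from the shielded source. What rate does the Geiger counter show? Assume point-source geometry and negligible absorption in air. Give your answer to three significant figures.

16.9 mrem/h

Distance alone: (0.830/2.88)² = 0.08306, so 715 × 0.08306 = 59.39 mrem/h.
Shield: 14.9/8.20 = 1.817 half-value layers → attenuation 2^(−1.817) = 0.2838.
Combined: 59.39 × 0.2838 = 16.85 mrem/h.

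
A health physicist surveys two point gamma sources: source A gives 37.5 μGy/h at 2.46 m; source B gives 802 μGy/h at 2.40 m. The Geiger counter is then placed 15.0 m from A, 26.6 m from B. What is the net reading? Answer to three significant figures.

7.54 μGy/h

Each source contributes Iᵢ·(dᵢ/rᵢ)²; contributions add.
A: 37.5 × (2.46/15.0)² = 1.009 μGy/h
B: 802 × (2.40/26.6)² = 6.529 μGy/h
Total = 1.009 + 6.529 = 7.538 μGy/h.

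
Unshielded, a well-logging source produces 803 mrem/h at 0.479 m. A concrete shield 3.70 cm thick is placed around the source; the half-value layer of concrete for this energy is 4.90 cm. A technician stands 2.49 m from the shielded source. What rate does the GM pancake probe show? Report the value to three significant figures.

17.6 mrem/h

Distance alone: 803 × (0.479/2.49)² = 803 × 0.03701 = 29.72 mrem/h.
Shield: 3.70/4.90 = 0.7551 half-value layers → attenuation 2^(−0.7551) = 0.5925.
Combined: 29.72 × 0.5925 = 17.61 mrem/h.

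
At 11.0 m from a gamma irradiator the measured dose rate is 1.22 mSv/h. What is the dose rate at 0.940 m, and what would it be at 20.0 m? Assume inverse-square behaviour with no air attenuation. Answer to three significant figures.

By the inverse-square law,
At 0.940 m: (11.0/0.940)² = 136.9, so 1.22 × 136.9 = 167.0 mSv/h
At 20.0 m: (0.940/20.0)² = 0.002209, so 167.0 × 0.002209 = 0.3689 mSv/h.

167 mSv/h; 0.369 mSv/h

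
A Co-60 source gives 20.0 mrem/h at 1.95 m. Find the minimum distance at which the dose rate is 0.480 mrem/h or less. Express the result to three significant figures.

12.6 m

Intensity scales as (d₁/d₂)², so d₂ = d₁·√(I₁/I₂).
I₁/I₂ = 20.0/0.480 = 41.67, so d₂ = 1.95 × √41.67 = 12.59 m.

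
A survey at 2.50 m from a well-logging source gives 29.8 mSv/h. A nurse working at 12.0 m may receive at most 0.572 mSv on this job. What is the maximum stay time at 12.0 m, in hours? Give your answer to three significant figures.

0.442 h

Applying the 1/r² law, rate at 12.0 m:
29.8 × (2.50/12.0)² = 29.8 × 0.04340 = 1.293 mSv/h.
Stay time = 0.572 mSv ÷ 1.293 mSv/h = 0.4424 h.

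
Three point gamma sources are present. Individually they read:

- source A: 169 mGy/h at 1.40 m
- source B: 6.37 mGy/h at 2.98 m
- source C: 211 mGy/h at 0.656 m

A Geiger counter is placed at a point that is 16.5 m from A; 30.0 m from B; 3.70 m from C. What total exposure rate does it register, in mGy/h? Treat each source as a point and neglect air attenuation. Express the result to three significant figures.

By superposition, sum each source's inverse-square contribution:
A: 169 × (1.40/16.5)² = 1.217 mGy/h
B: 6.37 × (2.98/30.0)² = 0.06285 mGy/h
C: 211 × (0.656/3.70)² = 6.633 mGy/h
Total = 1.217 + 0.06285 + 6.633 = 7.913 mGy/h.

7.91 mGy/h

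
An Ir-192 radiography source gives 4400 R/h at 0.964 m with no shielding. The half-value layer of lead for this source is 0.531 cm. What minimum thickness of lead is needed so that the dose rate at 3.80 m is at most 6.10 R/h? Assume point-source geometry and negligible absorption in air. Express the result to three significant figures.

At 3.80 m, distance alone gives (0.964/3.80)² = 0.06436, so 4400 × 0.06436 = 283.2 R/h.
Further attenuation needed: 283.2/6.10 = 46.43.
n = log₂(46.43) = 5.537 half-value layers.
Thickness = 5.537 × 0.531 cm = 2.940 cm.

2.94 cm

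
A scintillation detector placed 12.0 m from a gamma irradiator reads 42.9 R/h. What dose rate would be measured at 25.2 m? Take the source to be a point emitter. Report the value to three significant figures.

Applying the 1/r² law, scaling from 12.0 m to 25.2 m:
42.9 × (12.0/25.2)² = 42.9 × 0.2268 = 9.730 R/h.

9.73 R/h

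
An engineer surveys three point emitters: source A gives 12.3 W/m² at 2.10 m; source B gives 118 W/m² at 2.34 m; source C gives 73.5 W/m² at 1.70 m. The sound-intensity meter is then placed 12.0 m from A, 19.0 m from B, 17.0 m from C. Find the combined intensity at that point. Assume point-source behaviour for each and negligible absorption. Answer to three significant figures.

2.90 W/m²

By superposition, sum each source's inverse-square contribution:
A: 12.3 × (2.10/12.0)² = 0.3767 W/m²
B: 118 × (2.34/19.0)² = 1.790 W/m²
C: 73.5 × (1.70/17.0)² = 0.7350 W/m²
Total = 0.3767 + 1.790 + 0.7350 = 2.902 W/m².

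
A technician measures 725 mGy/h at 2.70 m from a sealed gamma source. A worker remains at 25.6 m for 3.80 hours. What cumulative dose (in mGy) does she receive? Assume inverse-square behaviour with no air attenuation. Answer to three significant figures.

30.6 mGy

Since intensity falls as 1/r², rate at 25.6 m:
725 × (2.70/25.6)² = 725 × 0.01112 = 8.062 mGy/h.
Dose = rate × time = 8.062 mGy/h × 3.800 h = 30.64 mGy.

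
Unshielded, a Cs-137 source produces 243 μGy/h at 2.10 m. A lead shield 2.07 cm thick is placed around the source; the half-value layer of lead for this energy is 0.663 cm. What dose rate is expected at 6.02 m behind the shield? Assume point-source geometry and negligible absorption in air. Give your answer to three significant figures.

Distance alone: (2.10/6.02)² = 0.1217, so 243 × 0.1217 = 29.57 μGy/h.
Shield: 2.07/0.663 = 3.122 half-value layers → attenuation 2^(−3.122) = 0.1149.
Combined: 29.57 × 0.1149 = 3.398 μGy/h.

3.40 μGy/h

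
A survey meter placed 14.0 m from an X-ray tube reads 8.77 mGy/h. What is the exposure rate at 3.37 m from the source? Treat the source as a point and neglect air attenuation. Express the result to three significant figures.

151 mGy/h

Since intensity falls as 1/r², scaling from 14.0 m to 3.37 m:
(14.0/3.37)² = 17.26, so 8.77 × 17.26 = 151.4 mGy/h.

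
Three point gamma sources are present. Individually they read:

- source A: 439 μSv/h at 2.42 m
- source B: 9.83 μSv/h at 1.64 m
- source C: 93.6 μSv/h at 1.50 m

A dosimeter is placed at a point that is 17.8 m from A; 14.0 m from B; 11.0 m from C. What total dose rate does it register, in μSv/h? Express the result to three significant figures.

9.99 μSv/h

By superposition, sum each source's inverse-square contribution:
A: 439 × (2.42/17.8)² = 8.114 μSv/h
B: 9.83 × (1.64/14.0)² = 0.1349 μSv/h
C: 93.6 × (1.50/11.0)² = 1.740 μSv/h
Total = 8.114 + 0.1349 + 1.740 = 9.989 μSv/h.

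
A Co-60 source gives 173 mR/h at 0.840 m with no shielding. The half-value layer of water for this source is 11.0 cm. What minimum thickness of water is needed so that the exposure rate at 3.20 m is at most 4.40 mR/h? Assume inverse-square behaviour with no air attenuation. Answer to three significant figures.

At 3.20 m, distance alone gives 173 × (0.840/3.20)² = 173 × 0.06891 = 11.92 mR/h.
Further attenuation needed: 11.92/4.40 = 2.709.
n = log₂(2.709) = 1.438 half-value layers.
Thickness = 1.438 × 11.0 cm = 15.82 cm.

15.8 cm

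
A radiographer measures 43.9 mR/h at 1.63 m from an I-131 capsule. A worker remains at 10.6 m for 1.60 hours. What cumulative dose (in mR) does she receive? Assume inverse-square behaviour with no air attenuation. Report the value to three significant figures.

1.66 mR

By the inverse-square law, rate at 10.6 m:
(1.63/10.6)² = 0.02365, so 43.9 × 0.02365 = 1.038 mR/h.
Dose = rate × time = 1.038 mR/h × 1.600 h = 1.661 mR.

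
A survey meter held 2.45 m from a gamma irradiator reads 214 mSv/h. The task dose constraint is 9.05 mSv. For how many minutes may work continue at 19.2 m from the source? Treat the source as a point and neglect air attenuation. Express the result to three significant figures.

Since intensity falls as 1/r², rate at 19.2 m:
(2.45/19.2)² = 0.01628, so 214 × 0.01628 = 3.484 mSv/h.
Stay time = 9.05 mSv ÷ 3.484 mSv/h = 2.598 h = 155.9 min.

156 min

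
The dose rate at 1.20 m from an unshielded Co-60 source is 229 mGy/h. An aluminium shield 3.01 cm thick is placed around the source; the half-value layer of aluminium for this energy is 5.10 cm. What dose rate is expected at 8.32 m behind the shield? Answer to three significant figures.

Distance alone: 229 × (1.20/8.32)² = 229 × 0.02080 = 4.763 mGy/h.
Shield: 3.01/5.10 = 0.5902 half-value layers → attenuation 2^(−0.5902) = 0.6643.
Combined: 4.763 × 0.6643 = 3.164 mGy/h.

3.16 mGy/h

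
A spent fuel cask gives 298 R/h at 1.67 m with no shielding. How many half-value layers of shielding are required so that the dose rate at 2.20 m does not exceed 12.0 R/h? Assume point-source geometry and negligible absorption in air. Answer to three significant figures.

3.84 half-value layers

At 2.20 m, distance alone gives (1.67/2.20)² = 0.5762, so 298 × 0.5762 = 171.7 R/h.
Further attenuation needed: 171.7/12.0 = 14.31.
n = log₂(14.31) = 3.839 half-value layers.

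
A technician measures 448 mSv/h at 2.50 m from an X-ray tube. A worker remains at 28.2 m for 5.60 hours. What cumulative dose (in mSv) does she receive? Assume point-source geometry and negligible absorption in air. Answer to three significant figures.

19.7 mSv

Using I₁d₁² = I₂d₂², rate at 28.2 m:
448 × (2.50/28.2)² = 448 × 0.007859 = 3.521 mSv/h.
Dose = rate × time = 3.521 mSv/h × 5.600 h = 19.72 mSv.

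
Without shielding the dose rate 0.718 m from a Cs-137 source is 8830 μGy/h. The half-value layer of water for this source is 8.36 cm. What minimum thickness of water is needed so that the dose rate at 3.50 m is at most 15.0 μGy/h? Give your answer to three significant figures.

38.7 cm

At 3.50 m, distance alone gives 8830 × (0.718/3.50)² = 8830 × 0.04208 = 371.6 μGy/h.
Further attenuation needed: 371.6/15.0 = 24.77.
n = log₂(24.77) = 4.631 half-value layers.
Thickness = 4.631 × 8.36 cm = 38.72 cm.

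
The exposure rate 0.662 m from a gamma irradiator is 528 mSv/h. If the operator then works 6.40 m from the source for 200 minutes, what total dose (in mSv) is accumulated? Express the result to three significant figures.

Using I₁d₁² = I₂d₂², rate at 6.40 m:
528 × (0.662/6.40)² = 528 × 0.01070 = 5.650 mSv/h.
Dose = rate × time = 5.650 mSv/h × 3.333 h = 18.83 mSv.

18.8 mSv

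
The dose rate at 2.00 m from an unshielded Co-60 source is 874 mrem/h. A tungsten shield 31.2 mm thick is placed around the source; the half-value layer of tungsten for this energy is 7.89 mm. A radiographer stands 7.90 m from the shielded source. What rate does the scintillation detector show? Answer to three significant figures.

Distance alone: (2.00/7.90)² = 0.06409, so 874 × 0.06409 = 56.01 mrem/h.
Shield: 31.2/7.89 = 3.954 half-value layers → attenuation 2^(−3.954) = 0.06452.
Combined: 56.01 × 0.06452 = 3.614 mrem/h.

3.61 mrem/h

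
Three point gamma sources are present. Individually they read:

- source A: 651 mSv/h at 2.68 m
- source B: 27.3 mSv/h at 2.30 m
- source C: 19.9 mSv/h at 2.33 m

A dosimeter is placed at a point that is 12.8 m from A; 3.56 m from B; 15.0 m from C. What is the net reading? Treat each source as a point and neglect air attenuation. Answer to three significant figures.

40.4 mSv/h

By superposition, sum each source's inverse-square contribution:
A: 651 × (2.68/12.8)² = 28.54 mSv/h
B: 27.3 × (2.30/3.56)² = 11.40 mSv/h
C: 19.9 × (2.33/15.0)² = 0.4802 mSv/h
Total = 28.54 + 11.40 + 0.4802 = 40.42 mSv/h.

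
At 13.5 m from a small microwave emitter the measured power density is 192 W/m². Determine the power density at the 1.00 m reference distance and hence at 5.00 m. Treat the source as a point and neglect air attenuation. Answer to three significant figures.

35000 W/m²; 1400 W/m²

Intensity scales as (d₁/d₂)², so
At 1.00 m: (13.5/1.00)² = 182.2, so 192 × 182.2 = 34980 W/m²
At 5.00 m: (1.00/5.00)² = 0.04000, so 34980 × 0.04000 = 1399 W/m².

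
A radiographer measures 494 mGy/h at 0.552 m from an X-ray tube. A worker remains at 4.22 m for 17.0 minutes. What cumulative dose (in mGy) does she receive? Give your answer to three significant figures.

2.39 mGy

Intensity scales as (d₁/d₂)², so rate at 4.22 m:
494 × (0.552/4.22)² = 494 × 0.01711 = 8.452 mGy/h.
Dose = rate × time = 8.452 mGy/h × 0.2833 h = 2.394 mGy.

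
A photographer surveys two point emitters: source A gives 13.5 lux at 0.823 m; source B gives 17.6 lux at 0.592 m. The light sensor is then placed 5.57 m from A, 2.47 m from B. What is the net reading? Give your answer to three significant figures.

1.31 lux

Each source contributes Iᵢ·(dᵢ/rᵢ)²; contributions add.
A: 13.5 × (0.823/5.57)² = 0.2947 lux
B: 17.6 × (0.592/2.47)² = 1.011 lux
Total = 0.2947 + 1.011 = 1.306 lux.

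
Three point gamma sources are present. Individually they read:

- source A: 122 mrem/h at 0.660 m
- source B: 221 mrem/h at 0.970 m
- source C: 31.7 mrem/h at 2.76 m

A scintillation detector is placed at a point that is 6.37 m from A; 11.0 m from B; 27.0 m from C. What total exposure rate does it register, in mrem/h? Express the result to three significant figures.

3.36 mrem/h

By superposition, sum each source's inverse-square contribution:
A: 122 × (0.660/6.37)² = 1.310 mrem/h
B: 221 × (0.970/11.0)² = 1.719 mrem/h
C: 31.7 × (2.76/27.0)² = 0.3312 mrem/h
Total = 1.310 + 1.719 + 0.3312 = 3.360 mrem/h.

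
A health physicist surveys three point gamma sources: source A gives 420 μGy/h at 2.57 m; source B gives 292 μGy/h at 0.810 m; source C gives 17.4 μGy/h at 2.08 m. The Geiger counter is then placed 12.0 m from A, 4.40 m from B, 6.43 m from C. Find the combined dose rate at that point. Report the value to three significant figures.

31.0 μGy/h

Each source contributes Iᵢ·(dᵢ/rᵢ)²; contributions add.
A: 420 × (2.57/12.0)² = 19.26 μGy/h
B: 292 × (0.810/4.40)² = 9.896 μGy/h
C: 17.4 × (2.08/6.43)² = 1.821 μGy/h
Total = 19.26 + 9.896 + 1.821 = 30.98 μGy/h.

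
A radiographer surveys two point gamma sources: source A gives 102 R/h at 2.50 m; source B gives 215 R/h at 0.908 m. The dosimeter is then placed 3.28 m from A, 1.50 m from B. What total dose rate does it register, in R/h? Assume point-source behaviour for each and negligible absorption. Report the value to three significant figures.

By superposition, sum each source's inverse-square contribution:
A: 102 × (2.50/3.28)² = 59.26 R/h
B: 215 × (0.908/1.50)² = 78.78 R/h
Total = 59.26 + 78.78 = 138.0 R/h.

138 R/h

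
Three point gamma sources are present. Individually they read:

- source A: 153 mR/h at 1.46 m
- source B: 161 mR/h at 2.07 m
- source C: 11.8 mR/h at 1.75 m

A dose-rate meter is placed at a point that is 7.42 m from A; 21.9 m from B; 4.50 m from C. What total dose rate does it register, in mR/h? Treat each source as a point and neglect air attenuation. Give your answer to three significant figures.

9.15 mR/h

Each source contributes Iᵢ·(dᵢ/rᵢ)²; contributions add.
A: 153 × (1.46/7.42)² = 5.924 mR/h
B: 161 × (2.07/21.9)² = 1.438 mR/h
C: 11.8 × (1.75/4.50)² = 1.785 mR/h
Total = 5.924 + 1.438 + 1.785 = 9.147 mR/h.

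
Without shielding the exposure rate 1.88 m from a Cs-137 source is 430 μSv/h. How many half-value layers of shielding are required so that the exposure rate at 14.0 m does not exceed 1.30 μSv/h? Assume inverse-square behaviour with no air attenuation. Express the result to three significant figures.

At 14.0 m, distance alone gives (1.88/14.0)² = 0.01803, so 430 × 0.01803 = 7.753 μSv/h.
Further attenuation needed: 7.753/1.30 = 5.964.
n = log₂(5.964) = 2.576 half-value layers.

2.58 half-value layers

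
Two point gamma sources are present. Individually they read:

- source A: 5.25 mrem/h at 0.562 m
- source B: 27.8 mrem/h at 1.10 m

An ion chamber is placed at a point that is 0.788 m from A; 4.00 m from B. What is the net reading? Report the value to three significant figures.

By superposition, sum each source's inverse-square contribution:
A: 5.25 × (0.562/0.788)² = 2.670 mrem/h
B: 27.8 × (1.10/4.00)² = 2.102 mrem/h
Total = 2.670 + 2.102 = 4.772 mrem/h.

4.77 mrem/h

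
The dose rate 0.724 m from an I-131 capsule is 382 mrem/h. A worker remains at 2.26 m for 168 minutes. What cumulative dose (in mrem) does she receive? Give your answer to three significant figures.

By the inverse-square law, rate at 2.26 m:
(0.724/2.26)² = 0.1026, so 382 × 0.1026 = 39.19 mrem/h.
Dose = rate × time = 39.19 mrem/h × 2.800 h = 109.7 mrem.

110 mrem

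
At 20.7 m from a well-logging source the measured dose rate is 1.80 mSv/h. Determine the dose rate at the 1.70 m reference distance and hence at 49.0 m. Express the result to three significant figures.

267 mSv/h; 0.321 mSv/h

Since intensity falls as 1/r²,
At 1.70 m: (20.7/1.70)² = 148.3, so 1.80 × 148.3 = 266.9 mSv/h
At 49.0 m: 266.9 × (1.70/49.0)² = 266.9 × 0.001204 = 0.3213 mSv/h.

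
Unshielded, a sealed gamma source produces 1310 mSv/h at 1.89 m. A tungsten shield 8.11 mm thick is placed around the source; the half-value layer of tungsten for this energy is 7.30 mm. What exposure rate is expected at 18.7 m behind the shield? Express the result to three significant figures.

Distance alone: 1310 × (1.89/18.7)² = 1310 × 0.01022 = 13.39 mSv/h.
Shield: 8.11/7.30 = 1.111 half-value layers → attenuation 2^(−1.111) = 0.4630.
Combined: 13.39 × 0.4630 = 6.200 mSv/h.

6.20 mSv/h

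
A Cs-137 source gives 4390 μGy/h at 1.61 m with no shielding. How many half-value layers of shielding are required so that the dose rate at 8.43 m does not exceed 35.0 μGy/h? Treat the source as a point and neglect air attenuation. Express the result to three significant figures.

2.19 half-value layers

At 8.43 m, distance alone gives 4390 × (1.61/8.43)² = 4390 × 0.03648 = 160.1 μGy/h.
Further attenuation needed: 160.1/35.0 = 4.574.
n = log₂(4.574) = 2.193 half-value layers.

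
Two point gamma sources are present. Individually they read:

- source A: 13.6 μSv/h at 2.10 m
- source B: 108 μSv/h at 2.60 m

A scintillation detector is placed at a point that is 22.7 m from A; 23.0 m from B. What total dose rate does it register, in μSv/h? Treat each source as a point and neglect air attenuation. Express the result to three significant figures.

By superposition, sum each source's inverse-square contribution:
A: 13.6 × (2.10/22.7)² = 0.1164 μSv/h
B: 108 × (2.60/23.0)² = 1.380 μSv/h
Total = 0.1164 + 1.380 = 1.496 μSv/h.

1.50 μSv/h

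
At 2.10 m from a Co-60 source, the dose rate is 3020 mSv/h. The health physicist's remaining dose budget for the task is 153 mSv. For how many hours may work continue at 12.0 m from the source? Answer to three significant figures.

Using I₁d₁² = I₂d₂², rate at 12.0 m:
3020 × (2.10/12.0)² = 3020 × 0.03063 = 92.50 mSv/h.
Stay time = 153 mSv ÷ 92.50 mSv/h = 1.654 h.

1.65 h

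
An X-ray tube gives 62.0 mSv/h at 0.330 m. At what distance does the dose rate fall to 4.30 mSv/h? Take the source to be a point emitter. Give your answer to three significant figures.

By the inverse-square law, d₂ = d₁·√(I₁/I₂).
I₁/I₂ = 62.0/4.30 = 14.42, so d₂ = 0.330 × √14.42 = 1.253 m.

1.25 m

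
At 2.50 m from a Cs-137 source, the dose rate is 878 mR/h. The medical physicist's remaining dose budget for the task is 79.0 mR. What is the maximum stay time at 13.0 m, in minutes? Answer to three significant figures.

146 min

Applying the 1/r² law, rate at 13.0 m:
(2.50/13.0)² = 0.03698, so 878 × 0.03698 = 32.47 mR/h.
Stay time = 79.0 mR ÷ 32.47 mR/h = 2.433 h = 146.0 min.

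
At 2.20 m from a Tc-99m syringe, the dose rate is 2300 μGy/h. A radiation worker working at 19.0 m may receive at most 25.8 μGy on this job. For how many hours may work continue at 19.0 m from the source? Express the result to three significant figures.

0.837 h

Applying the 1/r² law, rate at 19.0 m:
2300 × (2.20/19.0)² = 2300 × 0.01341 = 30.84 μGy/h.
Stay time = 25.8 μGy ÷ 30.84 μGy/h = 0.8366 h.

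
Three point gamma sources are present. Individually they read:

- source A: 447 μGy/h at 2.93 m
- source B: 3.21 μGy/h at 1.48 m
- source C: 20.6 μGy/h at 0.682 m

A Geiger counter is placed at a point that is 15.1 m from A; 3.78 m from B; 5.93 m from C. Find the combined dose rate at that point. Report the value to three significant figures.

17.6 μGy/h

By superposition, sum each source's inverse-square contribution:
A: 447 × (2.93/15.1)² = 16.83 μGy/h
B: 3.21 × (1.48/3.78)² = 0.4921 μGy/h
C: 20.6 × (0.682/5.93)² = 0.2725 μGy/h
Total = 16.83 + 0.4921 + 0.2725 = 17.59 μGy/h.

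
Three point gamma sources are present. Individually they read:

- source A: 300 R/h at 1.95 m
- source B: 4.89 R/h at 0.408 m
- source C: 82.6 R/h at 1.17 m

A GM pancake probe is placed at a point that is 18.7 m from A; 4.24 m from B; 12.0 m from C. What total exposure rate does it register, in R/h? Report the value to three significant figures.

By superposition, sum each source's inverse-square contribution:
A: 300 × (1.95/18.7)² = 3.262 R/h
B: 4.89 × (0.408/4.24)² = 0.04528 R/h
C: 82.6 × (1.17/12.0)² = 0.7852 R/h
Total = 3.262 + 0.04528 + 0.7852 = 4.092 R/h.

4.09 R/h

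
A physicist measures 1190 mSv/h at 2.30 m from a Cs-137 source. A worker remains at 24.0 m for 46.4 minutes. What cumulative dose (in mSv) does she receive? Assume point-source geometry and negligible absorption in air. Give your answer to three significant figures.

8.45 mSv

Intensity scales as (d₁/d₂)², so rate at 24.0 m:
1190 × (2.30/24.0)² = 1190 × 0.009184 = 10.93 mSv/h.
Dose = rate × time = 10.93 mSv/h × 0.7733 h = 8.452 mSv.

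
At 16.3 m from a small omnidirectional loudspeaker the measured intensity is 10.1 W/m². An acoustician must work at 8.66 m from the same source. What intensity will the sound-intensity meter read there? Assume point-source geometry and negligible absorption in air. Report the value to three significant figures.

35.8 W/m²

By the inverse-square law, scaling from 16.3 m to 8.66 m:
(16.3/8.66)² = 3.543, so 10.1 × 3.543 = 35.78 W/m².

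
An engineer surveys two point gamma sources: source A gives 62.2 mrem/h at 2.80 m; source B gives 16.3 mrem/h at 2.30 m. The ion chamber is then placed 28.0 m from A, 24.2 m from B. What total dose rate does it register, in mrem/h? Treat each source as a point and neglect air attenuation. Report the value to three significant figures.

Each source contributes Iᵢ·(dᵢ/rᵢ)²; contributions add.
A: 62.2 × (2.80/28.0)² = 0.6220 mrem/h
B: 16.3 × (2.30/24.2)² = 0.1472 mrem/h
Total = 0.6220 + 0.1472 = 0.7692 mrem/h.

0.769 mrem/h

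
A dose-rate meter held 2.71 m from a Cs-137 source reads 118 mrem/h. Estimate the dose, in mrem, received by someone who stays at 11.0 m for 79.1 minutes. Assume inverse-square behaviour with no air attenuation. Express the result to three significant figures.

Applying the 1/r² law, rate at 11.0 m:
118 × (2.71/11.0)² = 118 × 0.06070 = 7.163 mrem/h.
Dose = rate × time = 7.163 mrem/h × 1.318 h = 9.441 mrem.

9.44 mrem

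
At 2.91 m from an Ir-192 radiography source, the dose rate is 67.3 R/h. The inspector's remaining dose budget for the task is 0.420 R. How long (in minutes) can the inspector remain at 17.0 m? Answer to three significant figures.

By the inverse-square law, rate at 17.0 m:
67.3 × (2.91/17.0)² = 67.3 × 0.02930 = 1.972 R/h.
Stay time = 0.420 R ÷ 1.972 R/h = 0.2130 h = 12.78 min.

12.8 min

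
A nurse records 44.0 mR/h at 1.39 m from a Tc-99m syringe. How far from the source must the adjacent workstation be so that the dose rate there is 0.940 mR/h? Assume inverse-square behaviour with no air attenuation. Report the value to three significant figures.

9.51 m

By the inverse-square law, d₂ = d₁·√(I₁/I₂).
I₁/I₂ = 44.0/0.940 = 46.81, so d₂ = 1.39 × √46.81 = 9.510 m.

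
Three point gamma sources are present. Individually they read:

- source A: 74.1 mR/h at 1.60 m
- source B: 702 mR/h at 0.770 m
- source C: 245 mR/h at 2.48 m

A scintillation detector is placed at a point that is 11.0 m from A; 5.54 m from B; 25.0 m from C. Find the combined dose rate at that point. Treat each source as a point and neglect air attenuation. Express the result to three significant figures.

17.5 mR/h

Each source contributes Iᵢ·(dᵢ/rᵢ)²; contributions add.
A: 74.1 × (1.60/11.0)² = 1.568 mR/h
B: 702 × (0.770/5.54)² = 13.56 mR/h
C: 245 × (2.48/25.0)² = 2.411 mR/h
Total = 1.568 + 13.56 + 2.411 = 17.54 mR/h.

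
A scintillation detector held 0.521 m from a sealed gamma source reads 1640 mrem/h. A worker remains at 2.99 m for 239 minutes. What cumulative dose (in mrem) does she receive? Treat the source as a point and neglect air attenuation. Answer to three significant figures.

Intensity scales as (d₁/d₂)², so rate at 2.99 m:
1640 × (0.521/2.99)² = 1640 × 0.03036 = 49.79 mrem/h.
Dose = rate × time = 49.79 mrem/h × 3.983 h = 198.3 mrem.

198 mrem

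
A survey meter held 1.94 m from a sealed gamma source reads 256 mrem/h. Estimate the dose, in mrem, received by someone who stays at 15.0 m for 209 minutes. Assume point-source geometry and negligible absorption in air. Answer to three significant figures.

Intensity scales as (d₁/d₂)², so rate at 15.0 m:
256 × (1.94/15.0)² = 256 × 0.01673 = 4.283 mrem/h.
Dose = rate × time = 4.283 mrem/h × 3.483 h = 14.92 mrem.

14.9 mrem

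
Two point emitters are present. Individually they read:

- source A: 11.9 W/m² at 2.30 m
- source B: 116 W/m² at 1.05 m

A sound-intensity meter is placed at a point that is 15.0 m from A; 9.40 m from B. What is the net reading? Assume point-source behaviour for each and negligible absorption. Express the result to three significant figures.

Each source contributes Iᵢ·(dᵢ/rᵢ)²; contributions add.
A: 11.9 × (2.30/15.0)² = 0.2798 W/m²
B: 116 × (1.05/9.40)² = 1.447 W/m²
Total = 0.2798 + 1.447 = 1.727 W/m².

1.73 W/m²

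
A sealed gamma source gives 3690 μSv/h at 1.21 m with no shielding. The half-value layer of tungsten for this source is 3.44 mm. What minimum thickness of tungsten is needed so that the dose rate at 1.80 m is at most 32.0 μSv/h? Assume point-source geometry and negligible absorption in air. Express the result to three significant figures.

At 1.80 m, distance alone gives 3690 × (1.21/1.80)² = 3690 × 0.4519 = 1668 μSv/h.
Further attenuation needed: 1668/32.0 = 52.12.
n = log₂(52.12) = 5.704 half-value layers.
Thickness = 5.704 × 3.44 mm = 19.62 mm.

19.6 mm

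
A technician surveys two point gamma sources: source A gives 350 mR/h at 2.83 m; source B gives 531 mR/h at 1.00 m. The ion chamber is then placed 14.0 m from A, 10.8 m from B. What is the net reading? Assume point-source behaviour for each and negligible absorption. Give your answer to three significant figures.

18.9 mR/h

By superposition, sum each source's inverse-square contribution:
A: 350 × (2.83/14.0)² = 14.30 mR/h
B: 531 × (1.00/10.8)² = 4.552 mR/h
Total = 14.30 + 4.552 = 18.85 mR/h.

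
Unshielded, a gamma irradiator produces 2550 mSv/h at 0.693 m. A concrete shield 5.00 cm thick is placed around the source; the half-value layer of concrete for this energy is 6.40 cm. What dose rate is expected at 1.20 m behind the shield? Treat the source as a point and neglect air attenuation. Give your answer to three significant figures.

495 mSv/h

Distance alone: 2550 × (0.693/1.20)² = 2550 × 0.3335 = 850.4 mSv/h.
Shield: 5.00/6.40 = 0.7812 half-value layers → attenuation 2^(−0.7812) = 0.5819.
Combined: 850.4 × 0.5819 = 494.8 mSv/h.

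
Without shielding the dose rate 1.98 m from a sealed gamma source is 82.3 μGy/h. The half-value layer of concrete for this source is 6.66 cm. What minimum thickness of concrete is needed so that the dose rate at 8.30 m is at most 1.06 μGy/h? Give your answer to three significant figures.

At 8.30 m, distance alone gives 82.3 × (1.98/8.30)² = 82.3 × 0.05691 = 4.684 μGy/h.
Further attenuation needed: 4.684/1.06 = 4.419.
n = log₂(4.419) = 2.144 half-value layers.
Thickness = 2.144 × 6.66 cm = 14.28 cm.

14.3 cm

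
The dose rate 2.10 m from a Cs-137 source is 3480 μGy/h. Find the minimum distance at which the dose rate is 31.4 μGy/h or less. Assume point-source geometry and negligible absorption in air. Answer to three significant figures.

22.1 m

Applying the 1/r² law, d₂ = d₁·√(I₁/I₂).
I₁/I₂ = 3480/31.4 = 110.8, so d₂ = 2.10 × √110.8 = 22.10 m.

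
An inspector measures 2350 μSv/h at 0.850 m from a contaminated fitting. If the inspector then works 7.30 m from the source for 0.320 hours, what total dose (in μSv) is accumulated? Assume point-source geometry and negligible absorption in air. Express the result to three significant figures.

10.2 μSv

By the inverse-square law, rate at 7.30 m:
(0.850/7.30)² = 0.01356, so 2350 × 0.01356 = 31.87 μSv/h.
Dose = rate × time = 31.87 μSv/h × 0.3200 h = 10.20 μSv.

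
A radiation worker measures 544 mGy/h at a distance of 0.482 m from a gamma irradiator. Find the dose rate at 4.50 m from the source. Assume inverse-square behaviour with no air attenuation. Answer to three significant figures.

6.24 mGy/h

Using I₁d₁² = I₂d₂², the rate at 4.50 m is
(0.482/4.50)² = 0.01147, so 544 × 0.01147 = 6.240 mGy/h.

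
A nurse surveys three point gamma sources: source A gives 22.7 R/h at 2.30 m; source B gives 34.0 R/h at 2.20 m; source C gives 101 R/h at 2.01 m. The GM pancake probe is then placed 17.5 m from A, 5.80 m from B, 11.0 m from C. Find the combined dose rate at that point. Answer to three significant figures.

8.66 R/h

By superposition, sum each source's inverse-square contribution:
A: 22.7 × (2.30/17.5)² = 0.3921 R/h
B: 34.0 × (2.20/5.80)² = 4.892 R/h
C: 101 × (2.01/11.0)² = 3.372 R/h
Total = 0.3921 + 4.892 + 3.372 = 8.656 R/h.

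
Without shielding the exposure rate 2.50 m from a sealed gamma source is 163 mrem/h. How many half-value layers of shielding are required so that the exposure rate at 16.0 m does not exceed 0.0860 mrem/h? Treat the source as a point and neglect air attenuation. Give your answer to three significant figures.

At 16.0 m, distance alone gives (2.50/16.0)² = 0.02441, so 163 × 0.02441 = 3.979 mrem/h.
Further attenuation needed: 3.979/0.0860 = 46.27.
n = log₂(46.27) = 5.532 half-value layers.

5.53 half-value layers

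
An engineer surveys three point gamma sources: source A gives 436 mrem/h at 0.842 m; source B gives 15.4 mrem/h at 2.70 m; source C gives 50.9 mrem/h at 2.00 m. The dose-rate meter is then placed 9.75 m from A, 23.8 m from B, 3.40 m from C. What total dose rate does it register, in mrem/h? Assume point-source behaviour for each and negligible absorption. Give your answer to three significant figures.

21.1 mrem/h

By superposition, sum each source's inverse-square contribution:
A: 436 × (0.842/9.75)² = 3.252 mrem/h
B: 15.4 × (2.70/23.8)² = 0.1982 mrem/h
C: 50.9 × (2.00/3.40)² = 17.61 mrem/h
Total = 3.252 + 0.1982 + 17.61 = 21.06 mrem/h.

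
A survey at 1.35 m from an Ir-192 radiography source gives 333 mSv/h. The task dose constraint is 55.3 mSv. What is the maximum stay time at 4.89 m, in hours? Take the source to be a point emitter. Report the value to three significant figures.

2.18 h

By the inverse-square law, rate at 4.89 m:
333 × (1.35/4.89)² = 333 × 0.07622 = 25.38 mSv/h.
Stay time = 55.3 mSv ÷ 25.38 mSv/h = 2.179 h.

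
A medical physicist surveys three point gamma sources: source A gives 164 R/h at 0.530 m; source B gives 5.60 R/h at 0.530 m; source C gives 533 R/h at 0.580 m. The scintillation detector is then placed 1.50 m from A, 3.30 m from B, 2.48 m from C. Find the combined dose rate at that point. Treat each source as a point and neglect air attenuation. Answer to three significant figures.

49.8 R/h

By superposition, sum each source's inverse-square contribution:
A: 164 × (0.530/1.50)² = 20.47 R/h
B: 5.60 × (0.530/3.30)² = 0.1444 R/h
C: 533 × (0.580/2.48)² = 29.15 R/h
Total = 20.47 + 0.1444 + 29.15 = 49.76 R/h.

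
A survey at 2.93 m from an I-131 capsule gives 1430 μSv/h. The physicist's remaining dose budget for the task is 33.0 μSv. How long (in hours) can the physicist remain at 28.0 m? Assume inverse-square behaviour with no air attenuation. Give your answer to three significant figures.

2.11 h

Using I₁d₁² = I₂d₂², rate at 28.0 m:
1430 × (2.93/28.0)² = 1430 × 0.01095 = 15.66 μSv/h.
Stay time = 33.0 μSv ÷ 15.66 μSv/h = 2.107 h.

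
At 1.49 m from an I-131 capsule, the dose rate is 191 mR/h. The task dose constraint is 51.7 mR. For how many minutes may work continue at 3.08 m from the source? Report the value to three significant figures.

69.4 min

Applying the 1/r² law, rate at 3.08 m:
(1.49/3.08)² = 0.2340, so 191 × 0.2340 = 44.69 mR/h.
Stay time = 51.7 mR ÷ 44.69 mR/h = 1.157 h = 69.42 min.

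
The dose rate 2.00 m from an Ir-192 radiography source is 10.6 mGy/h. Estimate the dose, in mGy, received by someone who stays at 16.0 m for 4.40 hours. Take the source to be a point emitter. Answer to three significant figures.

Applying the 1/r² law, rate at 16.0 m:
10.6 × (2.00/16.0)² = 10.6 × 0.01562 = 0.1656 mGy/h.
Dose = rate × time = 0.1656 mGy/h × 4.400 h = 0.7286 mGy.

0.729 mGy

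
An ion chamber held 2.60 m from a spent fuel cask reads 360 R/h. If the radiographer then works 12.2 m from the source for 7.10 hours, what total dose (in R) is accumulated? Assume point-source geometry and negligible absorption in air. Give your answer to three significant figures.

Intensity scales as (d₁/d₂)², so rate at 12.2 m:
(2.60/12.2)² = 0.04542, so 360 × 0.04542 = 16.35 R/h.
Dose = rate × time = 16.35 R/h × 7.100 h = 116.1 R.

116 R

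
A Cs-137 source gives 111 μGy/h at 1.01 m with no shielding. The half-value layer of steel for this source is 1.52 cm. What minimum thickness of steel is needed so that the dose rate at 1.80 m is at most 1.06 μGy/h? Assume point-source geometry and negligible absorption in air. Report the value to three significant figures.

7.67 cm

At 1.80 m, distance alone gives 111 × (1.01/1.80)² = 111 × 0.3148 = 34.94 μGy/h.
Further attenuation needed: 34.94/1.06 = 32.96.
n = log₂(32.96) = 5.043 half-value layers.
Thickness = 5.043 × 1.52 cm = 7.665 cm.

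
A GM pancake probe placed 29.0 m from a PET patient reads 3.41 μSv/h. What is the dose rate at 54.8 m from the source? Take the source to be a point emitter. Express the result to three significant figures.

0.955 μSv/h

Intensity scales as (d₁/d₂)², so scaling from 29.0 m to 54.8 m:
(29.0/54.8)² = 0.2800, so 3.41 × 0.2800 = 0.9548 μSv/h.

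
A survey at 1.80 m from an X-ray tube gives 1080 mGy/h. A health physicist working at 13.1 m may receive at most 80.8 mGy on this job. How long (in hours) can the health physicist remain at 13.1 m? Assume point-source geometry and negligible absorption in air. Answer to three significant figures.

3.96 h

Using I₁d₁² = I₂d₂², rate at 13.1 m:
(1.80/13.1)² = 0.01888, so 1080 × 0.01888 = 20.39 mGy/h.
Stay time = 80.8 mGy ÷ 20.39 mGy/h = 3.963 h.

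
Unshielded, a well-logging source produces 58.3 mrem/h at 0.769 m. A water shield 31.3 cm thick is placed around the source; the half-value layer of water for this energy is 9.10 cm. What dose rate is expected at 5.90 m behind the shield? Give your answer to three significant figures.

Distance alone: (0.769/5.90)² = 0.01699, so 58.3 × 0.01699 = 0.9905 mrem/h.
Shield: 31.3/9.10 = 3.440 half-value layers → attenuation 2^(−3.440) = 0.09214.
Combined: 0.9905 × 0.09214 = 0.09126 mrem/h.

0.0913 mrem/h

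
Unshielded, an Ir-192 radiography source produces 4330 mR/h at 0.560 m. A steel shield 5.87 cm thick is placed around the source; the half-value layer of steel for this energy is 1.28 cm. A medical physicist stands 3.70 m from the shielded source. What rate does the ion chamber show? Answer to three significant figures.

Distance alone: (0.560/3.70)² = 0.02291, so 4330 × 0.02291 = 99.20 mR/h.
Shield: 5.87/1.28 = 4.586 half-value layers → attenuation 2^(−4.586) = 0.04164.
Combined: 99.20 × 0.04164 = 4.131 mR/h.

4.13 mR/h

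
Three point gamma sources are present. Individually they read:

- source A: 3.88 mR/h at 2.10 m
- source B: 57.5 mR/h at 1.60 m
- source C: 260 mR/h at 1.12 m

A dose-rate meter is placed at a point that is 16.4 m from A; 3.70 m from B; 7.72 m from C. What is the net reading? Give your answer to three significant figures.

Each source contributes Iᵢ·(dᵢ/rᵢ)²; contributions add.
A: 3.88 × (2.10/16.4)² = 0.06362 mR/h
B: 57.5 × (1.60/3.70)² = 10.75 mR/h
C: 260 × (1.12/7.72)² = 5.472 mR/h
Total = 0.06362 + 10.75 + 5.472 = 16.29 mR/h.

16.3 mR/h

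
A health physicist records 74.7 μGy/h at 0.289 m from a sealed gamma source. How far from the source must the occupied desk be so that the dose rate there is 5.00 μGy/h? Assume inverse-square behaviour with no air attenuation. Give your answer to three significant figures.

Intensity scales as (d₁/d₂)², so d₂ = d₁·√(I₁/I₂).
I₁/I₂ = 74.7/5.00 = 14.94, so d₂ = 0.289 × √14.94 = 1.117 m.

1.12 m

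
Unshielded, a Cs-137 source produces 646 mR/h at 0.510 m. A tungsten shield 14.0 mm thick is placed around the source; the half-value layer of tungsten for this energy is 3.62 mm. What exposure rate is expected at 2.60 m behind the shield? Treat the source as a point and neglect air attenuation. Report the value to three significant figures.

1.70 mR/h

Distance alone: (0.510/2.60)² = 0.03848, so 646 × 0.03848 = 24.86 mR/h.
Shield: 14.0/3.62 = 3.867 half-value layers → attenuation 2^(−3.867) = 0.06854.
Combined: 24.86 × 0.06854 = 1.704 mR/h.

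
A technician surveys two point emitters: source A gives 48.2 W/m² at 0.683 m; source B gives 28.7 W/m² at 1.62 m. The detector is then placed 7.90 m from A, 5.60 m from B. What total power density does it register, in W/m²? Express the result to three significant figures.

By superposition, sum each source's inverse-square contribution:
A: 48.2 × (0.683/7.90)² = 0.3603 W/m²
B: 28.7 × (1.62/5.60)² = 2.402 W/m²
Total = 0.3603 + 2.402 = 2.762 W/m².

2.76 W/m²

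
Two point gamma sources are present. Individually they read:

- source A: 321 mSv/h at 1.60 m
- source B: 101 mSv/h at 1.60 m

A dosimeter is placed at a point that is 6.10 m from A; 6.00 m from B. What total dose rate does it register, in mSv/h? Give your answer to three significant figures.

29.3 mSv/h

By superposition, sum each source's inverse-square contribution:
A: 321 × (1.60/6.10)² = 22.08 mSv/h
B: 101 × (1.60/6.00)² = 7.182 mSv/h
Total = 22.08 + 7.182 = 29.26 mSv/h.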